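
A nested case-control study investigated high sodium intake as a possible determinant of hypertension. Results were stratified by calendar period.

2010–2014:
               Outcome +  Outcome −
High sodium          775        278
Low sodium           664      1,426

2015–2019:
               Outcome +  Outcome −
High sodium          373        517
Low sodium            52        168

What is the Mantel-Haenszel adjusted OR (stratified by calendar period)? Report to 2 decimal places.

4.92

OR_MH = Σ(aᵢdᵢ/nᵢ) / Σ(bᵢcᵢ/nᵢ), where nᵢ is the stratum total.
Stratum 1 (2010–2014): n = 3143; a·d/n = 775·1426/3143 = 351.6227; b·c/n = 278·664/3143 = 58.7311
Stratum 2 (2015–2019): n = 1110; a·d/n = 373·168/1110 = 56.4541; b·c/n = 517·52/1110 = 24.2198
OR_MH = (351.6227 + 56.4541) / (58.7311 + 24.2198) = 408.0767 / 82.9510 = 4.91949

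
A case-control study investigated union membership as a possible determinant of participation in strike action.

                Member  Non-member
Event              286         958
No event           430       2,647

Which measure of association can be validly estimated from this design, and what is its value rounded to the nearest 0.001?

Reading the table with exposure as columns: a = 286 (Member, case), b = 430 (Member, non-case), c = 958 (Non-member, case), d = 2647.
This is a case-control study: participants were sampled on outcome status, so risks in the source population cannot be estimated directly — relative risk is not valid here. The odds ratio is the appropriate measure.
OR = (a·d)/(b·c) = (286 × 2647) / (430 × 958) = 757042 / 411940 = 1.83775

1.838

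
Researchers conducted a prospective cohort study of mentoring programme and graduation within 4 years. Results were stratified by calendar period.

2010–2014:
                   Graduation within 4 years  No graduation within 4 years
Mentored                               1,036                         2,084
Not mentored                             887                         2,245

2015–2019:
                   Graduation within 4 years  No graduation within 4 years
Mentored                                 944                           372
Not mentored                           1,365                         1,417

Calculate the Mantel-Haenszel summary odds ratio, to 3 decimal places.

1.665

OR_MH = Σ(aᵢdᵢ/nᵢ) / Σ(bᵢcᵢ/nᵢ), where nᵢ is the stratum total.
Stratum 1 (2010–2014): n = 6252; a·d/n = 1036·2245/6252 = 372.0122; b·c/n = 2084·887/6252 = 295.6667
Stratum 2 (2015–2019): n = 4098; a·d/n = 944·1417/4098 = 326.4148; b·c/n = 372·1365/4098 = 123.9092
OR_MH = (372.0122 + 326.4148) / (295.6667 + 123.9092) = 698.4270 / 419.5759 = 1.66460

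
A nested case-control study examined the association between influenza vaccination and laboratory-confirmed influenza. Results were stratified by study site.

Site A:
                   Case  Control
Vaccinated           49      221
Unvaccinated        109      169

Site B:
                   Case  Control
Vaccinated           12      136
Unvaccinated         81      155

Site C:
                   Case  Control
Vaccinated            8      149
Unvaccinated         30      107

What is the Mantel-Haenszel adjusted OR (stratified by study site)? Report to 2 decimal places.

0.26

OR_MH = Σ(aᵢdᵢ/nᵢ) / Σ(bᵢcᵢ/nᵢ), where nᵢ is the stratum total.
Stratum 1 (Site A): n = 548; a·d/n = 49·169/548 = 15.1113; b·c/n = 221·109/548 = 43.9580
Stratum 2 (Site B): n = 384; a·d/n = 12·155/384 = 4.8438; b·c/n = 136·81/384 = 28.6875
Stratum 3 (Site C): n = 294; a·d/n = 8·107/294 = 2.9116; b·c/n = 149·30/294 = 15.2041
OR_MH = (15.1113 + 4.8438 + 2.9116) / (43.9580 + 28.6875 + 15.2041) = 22.8666 / 87.8496 = 0.26029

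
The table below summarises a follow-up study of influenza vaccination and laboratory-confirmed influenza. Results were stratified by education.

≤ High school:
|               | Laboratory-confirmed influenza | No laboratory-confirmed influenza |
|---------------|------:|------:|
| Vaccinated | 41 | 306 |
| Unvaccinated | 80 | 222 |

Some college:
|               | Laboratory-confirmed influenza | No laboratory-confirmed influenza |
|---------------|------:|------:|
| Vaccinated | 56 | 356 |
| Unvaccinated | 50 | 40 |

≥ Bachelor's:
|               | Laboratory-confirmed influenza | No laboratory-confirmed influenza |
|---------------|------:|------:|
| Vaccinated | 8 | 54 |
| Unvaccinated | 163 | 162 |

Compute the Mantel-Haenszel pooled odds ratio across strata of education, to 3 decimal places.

OR_MH = Σ(aᵢdᵢ/nᵢ) / Σ(bᵢcᵢ/nᵢ), where nᵢ is the stratum total.
Stratum 1 (≤ High school): n = 649; a·d/n = 41·222/649 = 14.0247; b·c/n = 306·80/649 = 37.7196
Stratum 2 (Some college): n = 502; a·d/n = 56·40/502 = 4.4622; b·c/n = 356·50/502 = 35.4582
Stratum 3 (≥ Bachelor's): n = 387; a·d/n = 8·162/387 = 3.3488; b·c/n = 54·163/387 = 22.7442
OR_MH = (14.0247 + 4.4622 + 3.3488) / (37.7196 + 35.4582 + 22.7442) = 21.8356 / 95.9219 = 0.22764

0.228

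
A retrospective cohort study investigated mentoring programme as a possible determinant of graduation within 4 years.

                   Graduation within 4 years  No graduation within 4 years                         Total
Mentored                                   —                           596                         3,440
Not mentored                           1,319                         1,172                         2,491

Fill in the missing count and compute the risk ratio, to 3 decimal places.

1.561

The missing cell is in the exposed row: 3440 − 596 = 2844.
So a = 2844, b = 596, c = 1319, d = 1172.
RR = [a/(a+b)] / [c/(c+d)] = (2844/3440) / (1319/2491) = 0.82674/0.52951 = 1.56135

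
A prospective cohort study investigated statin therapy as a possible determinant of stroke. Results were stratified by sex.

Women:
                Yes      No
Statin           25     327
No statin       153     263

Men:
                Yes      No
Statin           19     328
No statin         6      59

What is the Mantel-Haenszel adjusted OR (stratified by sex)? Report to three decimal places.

0.161

OR_MH = Σ(aᵢdᵢ/nᵢ) / Σ(bᵢcᵢ/nᵢ), where nᵢ is the stratum total.
Stratum 1 (Women): n = 768; a·d/n = 25·263/768 = 8.5612; b·c/n = 327·153/768 = 65.1445
Stratum 2 (Men): n = 412; a·d/n = 19·59/412 = 2.7209; b·c/n = 328·6/412 = 4.7767
OR_MH = (8.5612 + 2.7209) / (65.1445 + 4.7767) = 11.2821 / 69.9212 = 0.16135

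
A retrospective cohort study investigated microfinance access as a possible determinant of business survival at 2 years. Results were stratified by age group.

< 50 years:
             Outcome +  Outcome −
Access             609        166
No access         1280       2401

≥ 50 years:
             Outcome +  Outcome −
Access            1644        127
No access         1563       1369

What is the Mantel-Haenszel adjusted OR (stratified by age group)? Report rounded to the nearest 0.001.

OR_MH = Σ(aᵢdᵢ/nᵢ) / Σ(bᵢcᵢ/nᵢ), where nᵢ is the stratum total.
Stratum 1 (< 50 years): n = 4456; a·d/n = 609·2401/4456 = 328.1439; b·c/n = 166·1280/4456 = 47.6840
Stratum 2 (≥ 50 years): n = 4703; a·d/n = 1644·1369/4703 = 478.5533; b·c/n = 127·1563/4703 = 42.2073
OR_MH = (328.1439 + 478.5533) / (47.6840 + 42.2073) = 806.6971 / 89.8913 = 8.97414

8.974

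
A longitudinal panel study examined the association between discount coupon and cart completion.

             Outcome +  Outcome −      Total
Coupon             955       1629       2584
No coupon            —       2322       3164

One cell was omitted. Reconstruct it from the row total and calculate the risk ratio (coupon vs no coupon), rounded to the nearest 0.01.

1.39

The missing cell is in the unexposed row: 3164 − 2322 = 842.
So a = 955, b = 1629, c = 842, d = 2322.
RR = [a/(a+b)] / [c/(c+d)] = (955/2584) / (842/3164) = 0.36958/0.26612 = 1.38879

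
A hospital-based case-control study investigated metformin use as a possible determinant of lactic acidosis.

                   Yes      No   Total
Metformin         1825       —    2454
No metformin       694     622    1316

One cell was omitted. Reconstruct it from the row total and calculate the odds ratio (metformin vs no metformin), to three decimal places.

The missing cell is in the exposed row: 2454 − 1825 = 629.
So a = 1825, b = 629, c = 694, d = 622.
OR = (a·d)/(b·c) = (1825 × 622) / (629 × 694) = 1135150 / 436526 = 2.60042

2.600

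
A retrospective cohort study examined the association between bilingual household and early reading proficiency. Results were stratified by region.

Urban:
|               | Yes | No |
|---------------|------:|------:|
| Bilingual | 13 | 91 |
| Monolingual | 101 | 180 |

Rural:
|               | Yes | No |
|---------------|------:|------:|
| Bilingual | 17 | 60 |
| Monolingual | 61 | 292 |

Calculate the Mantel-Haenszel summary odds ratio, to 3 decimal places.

0.544

OR_MH = Σ(aᵢdᵢ/nᵢ) / Σ(bᵢcᵢ/nᵢ), where nᵢ is the stratum total.
Stratum 1 (Urban): n = 385; a·d/n = 13·180/385 = 6.0779; b·c/n = 91·101/385 = 23.8727
Stratum 2 (Rural): n = 430; a·d/n = 17·292/430 = 11.5442; b·c/n = 60·61/430 = 8.5116
OR_MH = (6.0779 + 11.5442) / (23.8727 + 8.5116) = 17.6221 / 32.3844 = 0.54415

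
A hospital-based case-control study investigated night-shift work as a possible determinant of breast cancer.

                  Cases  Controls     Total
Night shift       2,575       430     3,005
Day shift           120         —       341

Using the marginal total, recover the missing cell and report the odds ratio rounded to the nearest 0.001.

11.029

The missing cell is in the unexposed row: 341 − 120 = 221.
So a = 2575, b = 430, c = 120, d = 221.
OR = (a·d)/(b·c) = (2575 × 221) / (430 × 120) = 569075 / 51600 = 11.02859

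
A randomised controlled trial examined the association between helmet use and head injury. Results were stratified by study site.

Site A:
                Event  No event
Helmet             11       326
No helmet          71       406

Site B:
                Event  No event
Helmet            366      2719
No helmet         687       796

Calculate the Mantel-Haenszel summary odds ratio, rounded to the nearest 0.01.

0.16

OR_MH = Σ(aᵢdᵢ/nᵢ) / Σ(bᵢcᵢ/nᵢ), where nᵢ is the stratum total.
Stratum 1 (Site A): n = 814; a·d/n = 11·406/814 = 5.4865; b·c/n = 326·71/814 = 28.4349
Stratum 2 (Site B): n = 4568; a·d/n = 366·796/4568 = 63.7776; b·c/n = 2719·687/4568 = 408.9214
OR_MH = (5.4865 + 63.7776) / (28.4349 + 408.9214) = 69.2641 / 437.3563 = 0.15837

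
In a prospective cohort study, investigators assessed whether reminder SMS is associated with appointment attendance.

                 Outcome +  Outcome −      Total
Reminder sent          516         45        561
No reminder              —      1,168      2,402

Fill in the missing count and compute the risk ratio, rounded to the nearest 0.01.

The missing cell is in the unexposed row: 2402 − 1168 = 1234.
So a = 516, b = 45, c = 1234, d = 1168.
RR = [a/(a+b)] / [c/(c+d)] = (516/561) / (1234/2402) = 0.91979/0.51374 = 1.79038

1.79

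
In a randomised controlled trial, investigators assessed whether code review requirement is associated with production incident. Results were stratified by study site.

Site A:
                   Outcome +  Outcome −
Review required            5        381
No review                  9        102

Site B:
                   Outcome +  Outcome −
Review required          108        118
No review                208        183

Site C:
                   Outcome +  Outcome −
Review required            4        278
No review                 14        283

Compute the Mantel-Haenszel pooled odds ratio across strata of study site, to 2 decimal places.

OR_MH = Σ(aᵢdᵢ/nᵢ) / Σ(bᵢcᵢ/nᵢ), where nᵢ is the stratum total.
Stratum 1 (Site A): n = 497; a·d/n = 5·102/497 = 1.0262; b·c/n = 381·9/497 = 6.8994
Stratum 2 (Site B): n = 617; a·d/n = 108·183/617 = 32.0324; b·c/n = 118·208/617 = 39.7796
Stratum 3 (Site C): n = 579; a·d/n = 4·283/579 = 1.9551; b·c/n = 278·14/579 = 6.7219
OR_MH = (1.0262 + 32.0324 + 1.9551) / (6.8994 + 39.7796 + 6.7219) = 35.0137 / 53.4009 = 0.65568

0.66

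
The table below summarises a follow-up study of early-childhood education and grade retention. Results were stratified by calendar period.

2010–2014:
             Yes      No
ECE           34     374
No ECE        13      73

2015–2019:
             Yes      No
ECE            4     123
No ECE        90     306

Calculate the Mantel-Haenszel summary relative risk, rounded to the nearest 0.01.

0.27

RR_MH = Σ(aᵢ·n₀ᵢ/nᵢ) / Σ(cᵢ·n₁ᵢ/nᵢ), with n₁ᵢ = aᵢ+bᵢ (exposed), n₀ᵢ = cᵢ+dᵢ (unexposed), nᵢ = n₁ᵢ+n₀ᵢ.
Stratum 1 (2010–2014): n₁ = 408, n₀ = 86, n = 494; a·n₀/n = 34·86/494 = 5.9190; c·n₁/n = 13·408/494 = 10.7368
Stratum 2 (2015–2019): n₁ = 127, n₀ = 396, n = 523; a·n₀/n = 4·396/523 = 3.0287; c·n₁/n = 90·127/523 = 21.8547
RR_MH = (5.9190 + 3.0287) / (10.7368 + 21.8547) = 8.9477 / 32.5915 = 0.27454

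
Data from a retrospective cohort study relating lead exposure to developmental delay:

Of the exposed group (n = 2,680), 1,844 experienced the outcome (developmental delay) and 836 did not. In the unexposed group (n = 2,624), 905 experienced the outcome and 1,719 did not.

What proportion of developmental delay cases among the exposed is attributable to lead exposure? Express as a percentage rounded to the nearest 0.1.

From the description: a = 1844, b = 836, c = 905, d = 1719.
Risk in exposed = 1844/2680 = 0.68806; risk in unexposed = 905/2624 = 0.34489.
RR = 0.68806/0.34489 = 1.99499
AR% = (RR − 1)/RR × 100 = (1.99499 − 1)/1.99499 × 100 = 49.8745%

49.9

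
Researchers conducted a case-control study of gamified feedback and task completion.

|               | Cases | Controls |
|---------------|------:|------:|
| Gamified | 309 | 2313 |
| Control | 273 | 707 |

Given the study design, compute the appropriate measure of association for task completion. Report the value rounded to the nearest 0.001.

0.346

Cells: a = 309, b = 2313, c = 273, d = 707.
This is a case-control study: participants were sampled on outcome status, so risks in the source population cannot be estimated directly — relative risk is not valid here. The odds ratio is the appropriate measure.
OR = (a·d)/(b·c) = (309 × 707) / (2313 × 273) = 218463 / 631449 = 0.34597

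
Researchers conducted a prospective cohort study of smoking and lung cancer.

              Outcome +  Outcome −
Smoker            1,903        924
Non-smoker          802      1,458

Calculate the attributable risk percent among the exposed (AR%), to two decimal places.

Cells: a = 1903, b = 924, c = 802, d = 1458.
Risk in exposed = 1903/2827 = 0.67315; risk in unexposed = 802/2260 = 0.35487.
RR = 0.67315/0.35487 = 1.89691
AR% = (RR − 1)/RR × 100 = (1.89691 − 1)/1.89691 × 100 = 47.2827%

47.28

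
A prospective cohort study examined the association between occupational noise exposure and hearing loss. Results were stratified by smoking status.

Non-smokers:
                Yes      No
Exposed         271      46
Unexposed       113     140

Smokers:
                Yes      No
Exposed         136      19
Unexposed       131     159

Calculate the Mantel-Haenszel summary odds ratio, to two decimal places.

OR_MH = Σ(aᵢdᵢ/nᵢ) / Σ(bᵢcᵢ/nᵢ), where nᵢ is the stratum total.
Stratum 1 (Non-smokers): n = 570; a·d/n = 271·140/570 = 66.5614; b·c/n = 46·113/570 = 9.1193
Stratum 2 (Smokers): n = 445; a·d/n = 136·159/445 = 48.5933; b·c/n = 19·131/445 = 5.5933
OR_MH = (66.5614 + 48.5933) / (9.1193 + 5.5933) = 115.1547 / 14.7126 = 7.82696

7.83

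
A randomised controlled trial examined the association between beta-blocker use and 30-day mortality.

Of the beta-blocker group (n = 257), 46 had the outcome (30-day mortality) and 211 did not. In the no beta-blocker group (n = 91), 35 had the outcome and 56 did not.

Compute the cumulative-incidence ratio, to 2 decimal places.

0.47

From the description: a = 46, b = 211, c = 35, d = 56.
Risk in exposed = 46/257 = 0.17899; risk in unexposed = 35/91 = 0.38462.
RR = 0.17899 / 0.38462 = 0.46537
The risk is 53% lower among the exposed than among the unexposed.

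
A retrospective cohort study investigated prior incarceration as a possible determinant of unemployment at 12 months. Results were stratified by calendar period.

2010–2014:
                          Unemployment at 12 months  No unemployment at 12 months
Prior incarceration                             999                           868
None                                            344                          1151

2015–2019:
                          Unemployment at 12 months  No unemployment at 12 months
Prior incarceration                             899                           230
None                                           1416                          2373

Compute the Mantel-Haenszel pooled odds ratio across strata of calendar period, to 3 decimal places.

5.004

OR_MH = Σ(aᵢdᵢ/nᵢ) / Σ(bᵢcᵢ/nᵢ), where nᵢ is the stratum total.
Stratum 1 (2010–2014): n = 3362; a·d/n = 999·1151/3362 = 342.0134; b·c/n = 868·344/3362 = 88.8138
Stratum 2 (2015–2019): n = 4918; a·d/n = 899·2373/4918 = 433.7794; b·c/n = 230·1416/4918 = 66.2220
OR_MH = (342.0134 + 433.7794) / (88.8138 + 66.2220) = 775.7928 / 155.0358 = 5.00396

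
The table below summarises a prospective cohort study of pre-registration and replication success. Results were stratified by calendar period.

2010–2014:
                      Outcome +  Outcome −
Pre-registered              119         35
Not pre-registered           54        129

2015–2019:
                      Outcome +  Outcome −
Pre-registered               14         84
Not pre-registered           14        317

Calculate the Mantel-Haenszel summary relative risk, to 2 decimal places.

RR_MH = Σ(aᵢ·n₀ᵢ/nᵢ) / Σ(cᵢ·n₁ᵢ/nᵢ), with n₁ᵢ = aᵢ+bᵢ (exposed), n₀ᵢ = cᵢ+dᵢ (unexposed), nᵢ = n₁ᵢ+n₀ᵢ.
Stratum 1 (2010–2014): n₁ = 154, n₀ = 183, n = 337; a·n₀/n = 119·183/337 = 64.6202; c·n₁/n = 54·154/337 = 24.6766
Stratum 2 (2015–2019): n₁ = 98, n₀ = 331, n = 429; a·n₀/n = 14·331/429 = 10.8019; c·n₁/n = 14·98/429 = 3.1981
RR_MH = (64.6202 + 10.8019) / (24.6766 + 3.1981) = 75.4220 / 27.8747 = 2.70575

2.71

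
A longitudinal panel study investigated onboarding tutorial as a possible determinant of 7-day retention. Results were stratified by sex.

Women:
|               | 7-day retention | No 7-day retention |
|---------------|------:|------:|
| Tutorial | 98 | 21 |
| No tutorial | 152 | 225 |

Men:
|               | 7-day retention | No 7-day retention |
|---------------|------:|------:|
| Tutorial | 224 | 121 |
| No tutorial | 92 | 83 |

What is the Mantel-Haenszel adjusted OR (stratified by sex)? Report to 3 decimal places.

2.881

OR_MH = Σ(aᵢdᵢ/nᵢ) / Σ(bᵢcᵢ/nᵢ), where nᵢ is the stratum total.
Stratum 1 (Women): n = 496; a·d/n = 98·225/496 = 44.4556; b·c/n = 21·152/496 = 6.4355
Stratum 2 (Men): n = 520; a·d/n = 224·83/520 = 35.7538; b·c/n = 121·92/520 = 21.4077
OR_MH = (44.4556 + 35.7538) / (6.4355 + 21.4077) = 80.2095 / 27.8432 = 2.88076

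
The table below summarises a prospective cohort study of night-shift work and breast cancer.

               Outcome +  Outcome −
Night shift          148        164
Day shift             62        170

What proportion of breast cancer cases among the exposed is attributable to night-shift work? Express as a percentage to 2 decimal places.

Cells: a = 148, b = 164, c = 62, d = 170.
Risk in exposed = 148/312 = 0.47436; risk in unexposed = 62/232 = 0.26724.
RR = 0.47436/0.26724 = 1.77502
AR% = (RR − 1)/RR × 100 = (1.77502 − 1)/1.77502 × 100 = 43.6626%

43.66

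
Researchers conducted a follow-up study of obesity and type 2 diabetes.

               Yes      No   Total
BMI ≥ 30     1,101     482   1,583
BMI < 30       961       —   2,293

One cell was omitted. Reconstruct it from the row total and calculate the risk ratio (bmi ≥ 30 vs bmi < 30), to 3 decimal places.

1.660

The missing cell is in the unexposed row: 2293 − 961 = 1332.
So a = 1101, b = 482, c = 961, d = 1332.
RR = [a/(a+b)] / [c/(c+d)] = (1101/1583) / (961/2293) = 0.69551/0.41910 = 1.65954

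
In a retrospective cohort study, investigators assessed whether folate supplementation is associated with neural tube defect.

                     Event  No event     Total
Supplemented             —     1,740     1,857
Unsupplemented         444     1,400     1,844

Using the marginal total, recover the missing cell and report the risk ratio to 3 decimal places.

0.262

The missing cell is in the exposed row: 1857 − 1740 = 117.
So a = 117, b = 1740, c = 444, d = 1400.
RR = [a/(a+b)] / [c/(c+d)] = (117/1857) / (444/1844) = 0.06300/0.24078 = 0.26167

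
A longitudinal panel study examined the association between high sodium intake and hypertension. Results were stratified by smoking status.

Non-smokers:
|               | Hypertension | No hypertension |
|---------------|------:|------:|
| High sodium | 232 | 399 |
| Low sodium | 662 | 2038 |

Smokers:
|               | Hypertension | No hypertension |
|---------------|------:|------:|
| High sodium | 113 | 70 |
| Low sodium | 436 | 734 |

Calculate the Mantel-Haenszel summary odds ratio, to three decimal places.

OR_MH = Σ(aᵢdᵢ/nᵢ) / Σ(bᵢcᵢ/nᵢ), where nᵢ is the stratum total.
Stratum 1 (Non-smokers): n = 3331; a·d/n = 232·2038/3331 = 141.9442; b·c/n = 399·662/3331 = 79.2969
Stratum 2 (Smokers): n = 1353; a·d/n = 113·734/1353 = 61.3023; b·c/n = 70·436/1353 = 22.5573
OR_MH = (141.9442 + 61.3023) / (79.2969 + 22.5573) = 203.2465 / 101.8542 = 1.99546

1.995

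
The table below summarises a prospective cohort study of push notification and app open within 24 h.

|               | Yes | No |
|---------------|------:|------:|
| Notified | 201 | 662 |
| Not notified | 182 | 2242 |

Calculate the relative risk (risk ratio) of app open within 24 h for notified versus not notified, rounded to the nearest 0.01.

3.10

Cells: a = 201, b = 662, c = 182, d = 2242.
Risk in exposed = 201/863 = 0.23291; risk in unexposed = 182/2424 = 0.07508.
RR = 0.23291 / 0.07508 = 3.10203
The risk among the exposed is 3.10 times that among the unexposed.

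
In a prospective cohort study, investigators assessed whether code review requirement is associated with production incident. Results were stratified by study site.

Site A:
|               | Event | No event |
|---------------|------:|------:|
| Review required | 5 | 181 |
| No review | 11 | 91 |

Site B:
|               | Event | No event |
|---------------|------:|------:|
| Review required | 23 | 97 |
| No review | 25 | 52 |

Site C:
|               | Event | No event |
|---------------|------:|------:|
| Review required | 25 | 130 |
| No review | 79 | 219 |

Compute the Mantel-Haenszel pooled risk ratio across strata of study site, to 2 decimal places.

RR_MH = Σ(aᵢ·n₀ᵢ/nᵢ) / Σ(cᵢ·n₁ᵢ/nᵢ), with n₁ᵢ = aᵢ+bᵢ (exposed), n₀ᵢ = cᵢ+dᵢ (unexposed), nᵢ = n₁ᵢ+n₀ᵢ.
Stratum 1 (Site A): n₁ = 186, n₀ = 102, n = 288; a·n₀/n = 5·102/288 = 1.7708; c·n₁/n = 11·186/288 = 7.1042
Stratum 2 (Site B): n₁ = 120, n₀ = 77, n = 197; a·n₀/n = 23·77/197 = 8.9898; c·n₁/n = 25·120/197 = 15.2284
Stratum 3 (Site C): n₁ = 155, n₀ = 298, n = 453; a·n₀/n = 25·298/453 = 16.4459; c·n₁/n = 79·155/453 = 27.0309
RR_MH = (1.7708 + 8.9898 + 16.4459) / (7.1042 + 15.2284 + 27.0309) = 27.2066 / 49.3635 = 0.55115

0.55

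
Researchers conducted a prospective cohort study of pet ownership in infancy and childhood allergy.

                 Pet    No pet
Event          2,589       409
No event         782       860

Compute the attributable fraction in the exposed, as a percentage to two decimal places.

Reading the table with exposure as columns: a = 2589 (Pet, case), b = 782 (Pet, non-case), c = 409 (No pet, case), d = 860.
Risk in exposed = 2589/3371 = 0.76802; risk in unexposed = 409/1269 = 0.32230.
RR = 0.76802/0.32230 = 2.38293
AR% = (RR − 1)/RR × 100 = (2.38293 − 1)/2.38293 × 100 = 58.0349%

58.03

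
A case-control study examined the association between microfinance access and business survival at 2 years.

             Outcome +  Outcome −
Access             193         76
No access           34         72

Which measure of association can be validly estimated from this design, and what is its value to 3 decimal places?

Cells: a = 193, b = 76, c = 34, d = 72.
This is a case-control study: participants were sampled on outcome status, so risks in the source population cannot be estimated directly — relative risk is not valid here. The odds ratio is the appropriate measure.
OR = (a·d)/(b·c) = (193 × 72) / (76 × 34) = 13896 / 2584 = 5.37771

5.378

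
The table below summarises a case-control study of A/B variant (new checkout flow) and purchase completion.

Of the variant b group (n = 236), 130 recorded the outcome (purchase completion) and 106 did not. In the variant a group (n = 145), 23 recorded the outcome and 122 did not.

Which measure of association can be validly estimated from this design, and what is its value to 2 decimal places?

From the description: a = 130, b = 106, c = 23, d = 122.
This is a case-control study: participants were sampled on outcome status, so risks in the source population cannot be estimated directly — relative risk is not valid here. The odds ratio is the appropriate measure.
OR = (a·d)/(b·c) = (130 × 122) / (106 × 23) = 15860 / 2438 = 6.50533

6.51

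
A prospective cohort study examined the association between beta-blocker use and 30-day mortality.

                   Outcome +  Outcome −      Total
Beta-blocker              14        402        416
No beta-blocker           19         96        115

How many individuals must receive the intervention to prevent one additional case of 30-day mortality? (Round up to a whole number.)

Risk in treated group = 14/416 = 0.03365; risk in control = 19/115 = 0.16522.
Absolute risk reduction = 0.16522 − 0.03365 = 0.13156
NNT = 1 / ARR = 1 / 0.13156 = 7.601 → round up → 8

8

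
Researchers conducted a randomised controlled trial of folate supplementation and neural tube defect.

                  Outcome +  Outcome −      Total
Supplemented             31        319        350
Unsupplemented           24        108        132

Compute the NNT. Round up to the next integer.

11

Risk in treated group = 31/350 = 0.08857; risk in control = 24/132 = 0.18182.
Absolute risk reduction = 0.18182 − 0.08857 = 0.09325
NNT = 1 / ARR = 1 / 0.09325 = 10.724 → round up → 11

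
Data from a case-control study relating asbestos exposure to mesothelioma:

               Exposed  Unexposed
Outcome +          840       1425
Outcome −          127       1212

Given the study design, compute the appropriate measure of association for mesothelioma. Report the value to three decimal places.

Reading the table with exposure as columns: a = 840 (Exposed, case), b = 127 (Exposed, non-case), c = 1425 (Unexposed, case), d = 1212.
This is a case-control study: participants were sampled on outcome status, so risks in the source population cannot be estimated directly — relative risk is not valid here. The odds ratio is the appropriate measure.
OR = (a·d)/(b·c) = (840 × 1212) / (127 × 1425) = 1018080 / 180975 = 5.62553

5.626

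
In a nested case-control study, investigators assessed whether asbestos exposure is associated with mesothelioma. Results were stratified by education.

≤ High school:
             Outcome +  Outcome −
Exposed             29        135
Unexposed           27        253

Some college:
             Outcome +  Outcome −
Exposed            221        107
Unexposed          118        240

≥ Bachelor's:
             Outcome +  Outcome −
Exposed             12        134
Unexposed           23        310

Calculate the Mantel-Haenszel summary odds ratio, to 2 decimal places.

3.07

OR_MH = Σ(aᵢdᵢ/nᵢ) / Σ(bᵢcᵢ/nᵢ), where nᵢ is the stratum total.
Stratum 1 (≤ High school): n = 444; a·d/n = 29·253/444 = 16.5248; b·c/n = 135·27/444 = 8.2095
Stratum 2 (Some college): n = 686; a·d/n = 221·240/686 = 77.3178; b·c/n = 107·118/686 = 18.4052
Stratum 3 (≥ Bachelor's): n = 479; a·d/n = 12·310/479 = 7.7662; b·c/n = 134·23/479 = 6.4342
OR_MH = (16.5248 + 77.3178 + 7.7662) / (8.2095 + 18.4052 + 6.4342) = 101.6087 / 33.0489 = 3.07449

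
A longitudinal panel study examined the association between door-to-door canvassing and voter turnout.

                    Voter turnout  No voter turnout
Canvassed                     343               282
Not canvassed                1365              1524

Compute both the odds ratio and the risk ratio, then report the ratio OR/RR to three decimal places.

1.169

Cells: a = 343, b = 282, c = 1365, d = 1524.
OR = (343·1524)/(282·1365) = 522732/384930 = 1.35799
Risk in exposed = 343/625 = 0.54880; risk in unexposed = 1365/2889 = 0.47248; RR = 1.16153
OR/RR = 1.35799 / 1.16153 = 1.16914
The outcome is not rare, so the OR lies further from 1 than the RR.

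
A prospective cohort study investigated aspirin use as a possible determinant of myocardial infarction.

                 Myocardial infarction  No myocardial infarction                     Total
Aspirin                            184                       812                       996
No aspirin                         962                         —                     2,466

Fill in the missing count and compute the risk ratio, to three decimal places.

The missing cell is in the unexposed row: 2466 − 962 = 1504.
So a = 184, b = 812, c = 962, d = 1504.
RR = [a/(a+b)] / [c/(c+d)] = (184/996) / (962/2466) = 0.18474/0.39011 = 0.47356

0.474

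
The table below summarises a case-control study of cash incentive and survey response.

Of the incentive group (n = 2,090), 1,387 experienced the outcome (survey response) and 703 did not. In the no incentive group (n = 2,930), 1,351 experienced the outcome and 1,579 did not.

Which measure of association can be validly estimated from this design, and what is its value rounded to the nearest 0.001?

From the description: a = 1387, b = 703, c = 1351, d = 1579.
This is a case-control study: participants were sampled on outcome status, so risks in the source population cannot be estimated directly — relative risk is not valid here. The odds ratio is the appropriate measure.
OR = (a·d)/(b·c) = (1387 × 1579) / (703 × 1351) = 2190073 / 949753 = 2.30594

2.306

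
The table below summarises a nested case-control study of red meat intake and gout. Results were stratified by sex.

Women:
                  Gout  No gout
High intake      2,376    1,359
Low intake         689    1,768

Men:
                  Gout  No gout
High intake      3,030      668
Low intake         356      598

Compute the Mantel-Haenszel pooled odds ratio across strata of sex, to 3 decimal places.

5.278

OR_MH = Σ(aᵢdᵢ/nᵢ) / Σ(bᵢcᵢ/nᵢ), where nᵢ is the stratum total.
Stratum 1 (Women): n = 6192; a·d/n = 2376·1768/6192 = 678.4186; b·c/n = 1359·689/6192 = 151.2195
Stratum 2 (Men): n = 4652; a·d/n = 3030·598/4652 = 389.4970; b·c/n = 668·356/4652 = 51.1195
OR_MH = (678.4186 + 389.4970) / (151.2195 + 51.1195) = 1067.9156 / 202.3390 = 5.27785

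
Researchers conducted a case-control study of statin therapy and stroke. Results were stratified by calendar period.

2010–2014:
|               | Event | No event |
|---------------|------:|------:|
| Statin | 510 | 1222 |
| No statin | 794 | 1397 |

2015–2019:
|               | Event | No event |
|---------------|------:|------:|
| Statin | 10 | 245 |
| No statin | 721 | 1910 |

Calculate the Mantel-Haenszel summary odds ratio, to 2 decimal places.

0.61

OR_MH = Σ(aᵢdᵢ/nᵢ) / Σ(bᵢcᵢ/nᵢ), where nᵢ is the stratum total.
Stratum 1 (2010–2014): n = 3923; a·d/n = 510·1397/3923 = 181.6136; b·c/n = 1222·794/3923 = 247.3281
Stratum 2 (2015–2019): n = 2886; a·d/n = 10·1910/2886 = 6.6182; b·c/n = 245·721/2886 = 61.2076
OR_MH = (181.6136 + 6.6182) / (247.3281 + 61.2076) = 188.2317 / 308.5356 = 0.61008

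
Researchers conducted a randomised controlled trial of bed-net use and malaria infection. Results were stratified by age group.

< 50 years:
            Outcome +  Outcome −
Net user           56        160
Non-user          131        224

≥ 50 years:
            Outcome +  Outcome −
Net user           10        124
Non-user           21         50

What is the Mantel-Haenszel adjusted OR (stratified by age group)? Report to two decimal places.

OR_MH = Σ(aᵢdᵢ/nᵢ) / Σ(bᵢcᵢ/nᵢ), where nᵢ is the stratum total.
Stratum 1 (< 50 years): n = 571; a·d/n = 56·224/571 = 21.9685; b·c/n = 160·131/571 = 36.7075
Stratum 2 (≥ 50 years): n = 205; a·d/n = 10·50/205 = 2.4390; b·c/n = 124·21/205 = 12.7024
OR_MH = (21.9685 + 2.4390) / (36.7075 + 12.7024) = 24.4075 / 49.4100 = 0.49398

0.49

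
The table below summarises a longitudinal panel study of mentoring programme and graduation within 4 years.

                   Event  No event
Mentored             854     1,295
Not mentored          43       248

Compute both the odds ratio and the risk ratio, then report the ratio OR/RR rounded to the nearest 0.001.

Cells: a = 854, b = 1295, c = 43, d = 248.
OR = (854·248)/(1295·43) = 211792/55685 = 3.80339
Risk in exposed = 854/2149 = 0.39739; risk in unexposed = 43/291 = 0.14777; RR = 2.68934
OR/RR = 3.80339 / 2.68934 = 1.41425
The outcome is not rare, so the OR lies further from 1 than the RR.

1.414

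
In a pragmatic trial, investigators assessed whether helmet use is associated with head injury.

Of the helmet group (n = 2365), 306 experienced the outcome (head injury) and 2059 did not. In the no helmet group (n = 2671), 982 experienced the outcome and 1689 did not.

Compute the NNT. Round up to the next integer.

5

Risk in treated group = 306/2365 = 0.12939; risk in control = 982/2671 = 0.36765.
Absolute risk reduction = 0.36765 − 0.12939 = 0.23827
NNT = 1 / ARR = 1 / 0.23827 = 4.197 → round up → 5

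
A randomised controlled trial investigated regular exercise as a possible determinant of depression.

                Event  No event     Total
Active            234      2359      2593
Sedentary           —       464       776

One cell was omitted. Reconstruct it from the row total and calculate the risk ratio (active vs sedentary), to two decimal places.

The missing cell is in the unexposed row: 776 − 464 = 312.
So a = 234, b = 2359, c = 312, d = 464.
RR = [a/(a+b)] / [c/(c+d)] = (234/2593) / (312/776) = 0.09024/0.40206 = 0.22445

0.22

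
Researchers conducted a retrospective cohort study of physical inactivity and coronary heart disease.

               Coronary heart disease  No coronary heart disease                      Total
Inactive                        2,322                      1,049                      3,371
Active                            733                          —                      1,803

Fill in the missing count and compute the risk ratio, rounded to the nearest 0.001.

1.694

The missing cell is in the unexposed row: 1803 − 733 = 1070.
So a = 2322, b = 1049, c = 733, d = 1070.
RR = [a/(a+b)] / [c/(c+d)] = (2322/3371) / (733/1803) = 0.68882/0.40654 = 1.69432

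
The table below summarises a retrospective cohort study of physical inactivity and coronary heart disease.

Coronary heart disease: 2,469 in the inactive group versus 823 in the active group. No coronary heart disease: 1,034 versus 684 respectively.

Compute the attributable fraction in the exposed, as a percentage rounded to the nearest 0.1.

From the description: a = 2469, b = 1034, c = 823, d = 684.
Risk in exposed = 2469/3503 = 0.70482; risk in unexposed = 823/1507 = 0.54612.
RR = 0.70482/0.54612 = 1.29061
AR% = (RR − 1)/RR × 100 = (1.29061 − 1)/1.29061 × 100 = 22.5171%

22.5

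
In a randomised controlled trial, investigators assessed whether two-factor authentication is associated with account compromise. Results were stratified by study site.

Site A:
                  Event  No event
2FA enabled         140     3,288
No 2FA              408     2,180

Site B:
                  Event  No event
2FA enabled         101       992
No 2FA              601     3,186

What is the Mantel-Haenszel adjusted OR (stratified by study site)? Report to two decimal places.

OR_MH = Σ(aᵢdᵢ/nᵢ) / Σ(bᵢcᵢ/nᵢ), where nᵢ is the stratum total.
Stratum 1 (Site A): n = 6016; a·d/n = 140·2180/6016 = 50.7314; b·c/n = 3288·408/6016 = 222.9894
Stratum 2 (Site B): n = 4880; a·d/n = 101·3186/4880 = 65.9398; b·c/n = 992·601/4880 = 122.1705
OR_MH = (50.7314 + 65.9398) / (222.9894 + 122.1705) = 116.6711 / 345.1599 = 0.33802

0.34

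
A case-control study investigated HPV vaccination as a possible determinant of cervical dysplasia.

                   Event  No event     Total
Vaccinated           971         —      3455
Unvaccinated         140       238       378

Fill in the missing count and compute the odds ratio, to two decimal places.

The missing cell is in the exposed row: 3455 − 971 = 2484.
So a = 971, b = 2484, c = 140, d = 238.
OR = (a·d)/(b·c) = (971 × 238) / (2484 × 140) = 231098 / 347760 = 0.66453

0.66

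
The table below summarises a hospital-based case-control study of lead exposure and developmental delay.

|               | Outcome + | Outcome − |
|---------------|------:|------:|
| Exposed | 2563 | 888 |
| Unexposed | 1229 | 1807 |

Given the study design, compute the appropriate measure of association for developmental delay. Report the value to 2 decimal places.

Cells: a = 2563, b = 888, c = 1229, d = 1807.
This is a hospital-based case-control study: participants were sampled on outcome status, so risks in the source population cannot be estimated directly — relative risk is not valid here. The odds ratio is the appropriate measure.
OR = (a·d)/(b·c) = (2563 × 1807) / (888 × 1229) = 4631341 / 1091352 = 4.24367

4.24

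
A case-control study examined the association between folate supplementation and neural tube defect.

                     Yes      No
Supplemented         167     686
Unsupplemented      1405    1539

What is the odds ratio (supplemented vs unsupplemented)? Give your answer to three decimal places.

Cells: a = 167, b = 686, c = 1405, d = 1539.
OR = (a·d)/(b·c) = (167 × 1539) / (686 × 1405) = 257013 / 963830 = 0.26666
Exposure is associated with lower odds of neural tube defect (OR = 0.27 < 1).

0.267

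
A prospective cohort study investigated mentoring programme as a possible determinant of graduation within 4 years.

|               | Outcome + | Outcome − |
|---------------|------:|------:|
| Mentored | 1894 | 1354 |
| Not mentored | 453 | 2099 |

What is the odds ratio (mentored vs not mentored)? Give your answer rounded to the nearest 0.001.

6.482

Cells: a = 1894, b = 1354, c = 453, d = 2099.
OR = (a·d)/(b·c) = (1894 × 2099) / (1354 × 453) = 3975506 / 613362 = 6.48150
The odds of graduation within 4 years are about 6.48 times as high in the mentored group.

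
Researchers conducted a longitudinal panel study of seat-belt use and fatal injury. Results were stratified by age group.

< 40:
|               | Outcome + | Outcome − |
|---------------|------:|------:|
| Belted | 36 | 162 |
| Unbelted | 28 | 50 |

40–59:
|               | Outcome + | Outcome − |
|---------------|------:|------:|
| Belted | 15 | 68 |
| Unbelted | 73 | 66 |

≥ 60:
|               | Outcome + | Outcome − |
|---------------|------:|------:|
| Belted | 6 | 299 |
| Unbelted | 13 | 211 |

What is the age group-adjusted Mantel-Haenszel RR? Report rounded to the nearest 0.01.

RR_MH = Σ(aᵢ·n₀ᵢ/nᵢ) / Σ(cᵢ·n₁ᵢ/nᵢ), with n₁ᵢ = aᵢ+bᵢ (exposed), n₀ᵢ = cᵢ+dᵢ (unexposed), nᵢ = n₁ᵢ+n₀ᵢ.
Stratum 1 (< 40): n₁ = 198, n₀ = 78, n = 276; a·n₀/n = 36·78/276 = 10.1739; c·n₁/n = 28·198/276 = 20.0870
Stratum 2 (40–59): n₁ = 83, n₀ = 139, n = 222; a·n₀/n = 15·139/222 = 9.3919; c·n₁/n = 73·83/222 = 27.2928
Stratum 3 (≥ 60): n₁ = 305, n₀ = 224, n = 529; a·n₀/n = 6·224/529 = 2.5406; c·n₁/n = 13·305/529 = 7.4953
RR_MH = (10.1739 + 9.3919 + 2.5406) / (20.0870 + 27.2928 + 7.4953) = 22.1064 / 54.8750 = 0.40285

0.40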